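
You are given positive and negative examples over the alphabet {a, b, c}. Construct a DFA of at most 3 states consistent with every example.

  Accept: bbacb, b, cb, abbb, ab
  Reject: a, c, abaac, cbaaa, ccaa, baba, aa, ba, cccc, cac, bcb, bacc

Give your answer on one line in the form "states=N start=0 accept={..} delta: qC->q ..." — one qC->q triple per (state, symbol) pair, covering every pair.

Fold the examples into a partial DFA from state 0: repeatedly fix the first undefined (state, symbol) met by the shortest-then-alphabetical prefix, trying targets in increasing order and rejecting any under which an Accept and a Reject string meet in one state with the same remainder; add a state when all current targets are rejected. Accepting states are where Accept strings end.
a: 0a undefined. 0a->0: ok.
b: 0b undefined. 0b->0: no, bbacb/bcb meet in 0 with "cb" left. Open state 1: 0b->1.
c: 0c undefined. 0c->0: ok.
ba: 1a undefined. 1a->0: ok.
bb: 1b undefined. 1b->0: ok.
bc: 1c undefined. 1c->0: no, bbacb/bcb meet in 1. 1c->1: ok.
All examples now run through 2 states with every (state, symbol) defined. Accept strings end in {1}, Reject strings end in {0}; accept={1}.

states=2 start=0 accept={1} delta: 0a->0 0b->1 0c->0 1a->0 1b->0 1c->1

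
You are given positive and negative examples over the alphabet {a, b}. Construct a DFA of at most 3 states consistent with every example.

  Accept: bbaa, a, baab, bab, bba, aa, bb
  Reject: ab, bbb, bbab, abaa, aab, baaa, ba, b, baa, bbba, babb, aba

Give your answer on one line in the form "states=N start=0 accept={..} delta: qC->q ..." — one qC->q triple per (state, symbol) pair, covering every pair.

states=2 start=0 accept={0} delta: 0a->0 0b->1 1a->1 1b->0

Fold the examples into a partial DFA from state 0: repeatedly fix the first undefined (state, symbol) met by the shortest-then-alphabetical prefix, trying targets in increasing order and rejecting any under which an Accept and a Reject string meet in one state with the same remainder; add a state when all current targets are rejected. Accepting states are where Accept strings end.
a: 0a undefined. 0a->0: ok.
b: 0b undefined. 0b->0: no, bbaa/ab meet in 0. Open state 1: 0b->1.
ba: 1a undefined. 1a->0: no, a/abaa meet in 0. 1a->1: ok.
bb: 1b undefined. 1b->0: ok.
All examples now run through 2 states with every (state, symbol) defined. Accept strings end in {0}, Reject strings end in {1}; accept={0}.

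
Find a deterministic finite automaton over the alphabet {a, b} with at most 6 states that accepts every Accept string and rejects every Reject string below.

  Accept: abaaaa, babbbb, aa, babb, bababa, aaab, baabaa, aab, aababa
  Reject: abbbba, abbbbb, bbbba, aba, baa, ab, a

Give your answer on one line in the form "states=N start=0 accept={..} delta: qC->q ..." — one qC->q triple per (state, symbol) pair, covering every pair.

states=6 start=0 accept={2,5} delta: 0a->1 0b->1 1a->2 1b->3 2a->3 2b->2 3a->4 3b->5 4a->0 4b->0 5a->5 5b->4

Grow the machine one transition at a time. Run the examples from 0; the earliest place one falls off (shortest prefix, ties alphabetical) gets sent to the lowest-numbered state that keeps every Accept/Reject pair distinguishable — a pair clashes when both reach the same state with identical unread suffix — and to a fresh state only if none does.
a: 0a undefined. 0a->0: no, aa/a meet in 0. Open state 1: 0a->1.
b: 0b undefined. 0b->0: no, aa/baa meet in 1 with "a" left. 0b->1: ok.
aa: 1a undefined. 1a->0: no, babb/ab meet in 1 with "b" left. 1a->1: no, aa/baa meet in 1. Open state 2: 1a->2.
ab: 1b undefined. 1b->0: no, aa/abbbba meet in 2. 1b->1: no, aa/abbbba meet in 2. 1b->2: no, babbbb/abbbbb meet in 2 with "bbbb" left. Open state 3: 1b->3.
aaa: 2a undefined. 2a->0: no, aaab/a meet in 1. 2a->1: no, aaab/ab meet in 3. 2a->2: no, aa/baa meet in 2. 2a->3: ok.
aab: 2b undefined. 2b->0: no, babb/a meet in 1. 2b->1: no, babb/baa meet in 3. 2b->2: ok.
aba: 3a undefined. 3a->0: no, abaaaa/baa meet in 3. 3a->1: no, abaaaa/aba meet in 1. 3a->2: no, abaaaa/baa meet in 3. 3a->3: no, abaaaa/aba meet in 3. Open state 4: 3a->4.
abb: 3b undefined. 3b->0: no, babbbb/bbbba meet in 2. 3b->1: no, babbbb/abbbba meet in 2. 3b->2: no, babbbb/abbbbb meet in 2. 3b->3: no, bababa/abbbba meet in 4. 3b->4: no, aaab/aba meet in 4. Open state 5: 3b->5.
abaa: 4a undefined. 4a->0: ok.
abbb: 5b undefined. 5b->0: no, abaaaa/abbbba meet in 2. 5b->1: no, abaaaa/bbbba meet in 2. 5b->2: no, abaaaa/abbbbb meet in 2. 5b->3: no, bababa/abbbba meet in 5 with "a" left. 5b->4: ok.
abbbb: 4b undefined. 4b->0: ok.
baaba: 5a undefined. 5a->0: no, bababa/bbbba meet in 0. 5a->1: no, bababa/abbbba meet in 1. 5a->2: no, baabaa/baa meet in 3. 5a->3: no, bababa/baa meet in 3. 5a->4: no, bababa/aba meet in 4. 5a->5: ok.
All examples now run through 6 states with every (state, symbol) defined. Accept strings end in {2,5}, Reject strings end in {0,1,3,4}; accept={2,5}.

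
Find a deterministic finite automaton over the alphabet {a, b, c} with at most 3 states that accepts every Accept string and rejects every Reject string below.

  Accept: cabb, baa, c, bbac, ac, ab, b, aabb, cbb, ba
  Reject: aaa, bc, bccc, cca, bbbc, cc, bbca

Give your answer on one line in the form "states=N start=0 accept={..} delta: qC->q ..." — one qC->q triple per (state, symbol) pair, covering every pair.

Grow the machine one transition at a time. Run the examples from 0; the earliest place one falls off (shortest prefix, ties alphabetical) gets sent to the lowest-numbered state that keeps every Accept/Reject pair distinguishable — a pair clashes when both reach the same state with identical unread suffix — and to a fresh state only if none does.
a: 0a undefined. 0a->0: ok.
b: 0b undefined. 0b->0: no, baa/aaa meet in 0. Open state 1: 0b->1.
c: 0c undefined. 0c->0: no, c/aaa meet in 0. 0c->1: ok.
ba: 1a undefined. 1a->0: no, baa/aaa meet in 0. 1a->1: ok.
bb: 1b undefined. 1b->0: no, cabb/bbca meet in 1. 1b->1: no, bbac/bc meet in 1 with "c" left. Open state 2: 1b->2.
bc: 1c undefined. 1c->0: ok.
bba: 2a undefined. 2a->0: ok.
bbb: 2b undefined. 2b->0: no, cabb/aaa meet in 0. 2b->1: ok.
bbc: 2c undefined. 2c->0: ok.
All examples now run through 3 states with every (state, symbol) defined. Accept strings end in {1,2}, Reject strings end in {0}; accept={1,2}.

states=3 start=0 accept={1,2} delta: 0a->0 0b->1 0c->1 1a->1 1b->2 1c->0 2a->0 2b->1 2c->0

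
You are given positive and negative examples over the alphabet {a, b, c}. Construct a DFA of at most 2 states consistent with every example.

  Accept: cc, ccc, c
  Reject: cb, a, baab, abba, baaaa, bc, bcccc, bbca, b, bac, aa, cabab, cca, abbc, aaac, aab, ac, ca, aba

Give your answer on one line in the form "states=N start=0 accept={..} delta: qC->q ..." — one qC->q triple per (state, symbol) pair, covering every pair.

Grow the machine one transition at a time. Run the examples from 0; the earliest place one falls off (shortest prefix, ties alphabetical) gets sent to the lowest-numbered state that keeps every Accept/Reject pair distinguishable — a pair clashes when both reach the same state with identical unread suffix — and to a fresh state only if none does.
a: 0a undefined. 0a->0: no, c/aaac meet in 0 with "c" left. Open state 1: 0a->1.
b: 0b undefined. 0b->0: no, c/bc meet in 0 with "c" left. 0b->1: ok.
c: 0c undefined. 0c->0: ok.
aa: 1a undefined. 1a->0: no, cc/bac meet in 0. 1a->1: ok.
ab: 1b undefined. 1b->0: no, cc/baab meet in 0. 1b->1: ok.
ac: 1c undefined. 1c->0: no, cc/bc meet in 0. 1c->1: ok.
All examples now run through 2 states with every (state, symbol) defined. Accept strings end in {0}, Reject strings end in {1}; accept={0}.

states=2 start=0 accept={0} delta: 0a->1 0b->1 0c->0 1a->1 1b->1 1c->1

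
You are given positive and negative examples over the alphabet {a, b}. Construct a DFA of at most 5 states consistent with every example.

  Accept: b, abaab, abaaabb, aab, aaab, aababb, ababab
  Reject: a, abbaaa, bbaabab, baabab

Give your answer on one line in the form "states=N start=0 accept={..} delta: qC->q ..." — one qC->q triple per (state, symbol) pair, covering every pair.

State merging on the prefix tree: take the shortest (then alphabetical) example prefix whose next move is undefined and point that move at state 0, else 1, else 2, ...; a target is out if some Accept/Reject pair would then sit in one state with the same input left (inseparable). If every existing state is out, open a new one.
a: 0a undefined. 0a->0: ok.
b: 0b undefined. 0b->0: no, b/a meet in 0. Open state 1: 0b->1.
ba: 1a undefined. 1a->0: no, b/baabab meet in 1. 1a->1: no, ababab/baabab meet in 1 with "bab" left. Open state 2: 1a->2.
bb: 1b undefined. 1b->0: ok.
baa: 2a undefined. 2a->0: no, abaaabb/a meet in 0. 2a->1: no, b/baabab meet in 1. 2a->2: no, abaab/bbaabab meet in 2 with "b" left. Open state 3: 2a->3.
abab: 2b undefined. 2b->0: ok.
baab: 3b undefined. 3b->0: no, b/baabab meet in 1. 3b->1: ok.
abaaa: 3a undefined. 3a->0: no, abaaabb/a meet in 0. 3a->1: ok.
All examples now run through 4 states with every (state, symbol) defined. Accept strings end in {1}, Reject strings end in {0}; accept={1}.

states=4 start=0 accept={1} delta: 0a->0 0b->1 1a->2 1b->0 2a->3 2b->0 3a->1 3b->1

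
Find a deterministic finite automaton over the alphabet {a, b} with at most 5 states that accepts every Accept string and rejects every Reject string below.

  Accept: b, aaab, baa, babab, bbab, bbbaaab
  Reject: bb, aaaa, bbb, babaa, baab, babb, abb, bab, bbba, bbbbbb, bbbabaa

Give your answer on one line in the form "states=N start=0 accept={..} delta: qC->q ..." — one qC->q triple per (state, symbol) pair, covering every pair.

states=4 start=0 accept={1} delta: 0a->0 0b->1 1a->1 1b->2 2a->0 2b->3 3a->2 3b->0

Grow the machine one transition at a time. Run the examples from 0; the earliest place one falls off (shortest prefix, ties alphabetical) gets sent to the lowest-numbered state that keeps every Accept/Reject pair distinguishable — a pair clashes when both reach the same state with identical unread suffix — and to a fresh state only if none does.
a: 0a undefined. 0a->0: ok.
b: 0b undefined. 0b->0: no, b/bb meet in 0. Open state 1: 0b->1.
ba: 1a undefined. 1a->0: no, b/baab meet in 1. 1a->1: ok.
bb: 1b undefined. 1b->0: no, b/bbb meet in 1. 1b->1: no, b/bb meet in 1. Open state 2: 1b->2.
bba: 2a undefined. 2a->0: ok.
bbb: 2b undefined. 2b->0: no, b/bbbabaa meet in 1. 2b->1: no, b/bbb meet in 1. 2b->2: no, b/bbbabaa meet in 1. Open state 3: 2b->3.
bbba: 3a undefined. 3a->0: no, b/bbbabaa meet in 1. 3a->1: no, b/bbba meet in 1. 3a->2: ok.
bbbb: 3b undefined. 3b->0: ok.
All examples now run through 4 states with every (state, symbol) defined. Accept strings end in {1}, Reject strings end in {0,2,3}; accept={1}.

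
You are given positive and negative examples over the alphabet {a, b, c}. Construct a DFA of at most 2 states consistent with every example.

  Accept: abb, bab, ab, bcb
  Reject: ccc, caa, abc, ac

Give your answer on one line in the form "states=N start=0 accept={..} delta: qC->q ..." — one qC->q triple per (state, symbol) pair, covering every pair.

Grow the machine one transition at a time. Run the examples from 0; the earliest place one falls off (shortest prefix, ties alphabetical) gets sent to the lowest-numbered state that keeps every Accept/Reject pair distinguishable — a pair clashes when both reach the same state with identical unread suffix — and to a fresh state only if none does.
a: 0a undefined. 0a->0: ok.
b: 0b undefined. 0b->0: ok.
c: 0c undefined. 0c->0: no, abb/ccc meet in 0. Open state 1: 0c->1.
ca: 1a undefined. 1a->0: no, abb/caa meet in 0. 1a->1: ok.
cc: 1c undefined. 1c->0: ok.
bcb: 1b undefined. 1b->0: ok.
All examples now run through 2 states with every (state, symbol) defined. Accept strings end in {0}, Reject strings end in {1}; accept={0}.

states=2 start=0 accept={0} delta: 0a->0 0b->0 0c->1 1a->1 1b->0 1c->0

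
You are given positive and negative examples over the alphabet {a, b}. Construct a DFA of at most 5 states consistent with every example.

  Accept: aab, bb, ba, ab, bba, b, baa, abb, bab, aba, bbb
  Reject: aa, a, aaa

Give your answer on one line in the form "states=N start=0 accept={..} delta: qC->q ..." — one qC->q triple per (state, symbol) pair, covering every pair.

Grow the machine one transition at a time. Run the examples from 0; the earliest place one falls off (shortest prefix, ties alphabetical) gets sent to the lowest-numbered state that keeps every Accept/Reject pair distinguishable — a pair clashes when both reach the same state with identical unread suffix — and to a fresh state only if none does.
a: 0a undefined. 0a->0: ok.
b: 0b undefined. 0b->0: no, aab/aa meet in 0. Open state 1: 0b->1.
ba: 1a undefined. 1a->0: no, ba/aa meet in 0. 1a->1: ok.
bb: 1b undefined. 1b->0: no, bb/aa meet in 0. 1b->1: ok.
All examples now run through 2 states with every (state, symbol) defined. Accept strings end in {1}, Reject strings end in {0}; accept={1}.

states=2 start=0 accept={1} delta: 0a->0 0b->1 1a->1 1b->1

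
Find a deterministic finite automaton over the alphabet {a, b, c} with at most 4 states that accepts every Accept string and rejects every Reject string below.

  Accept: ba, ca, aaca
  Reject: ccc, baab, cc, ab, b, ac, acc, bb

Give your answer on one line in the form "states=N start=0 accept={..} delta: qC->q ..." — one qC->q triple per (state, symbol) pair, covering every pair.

Fold the examples into a partial DFA from state 0: repeatedly fix the first undefined (state, symbol) met by the shortest-then-alphabetical prefix, trying targets in increasing order and rejecting any under which an Accept and a Reject string meet in one state with the same remainder; add a state when all current targets are rejected. Accepting states are where Accept strings end.
a: 0a undefined. 0a->0: ok.
b: 0b undefined. 0b->0: no, ba/baab meet in 0. Open state 1: 0b->1.
c: 0c undefined. 0c->0: no, ca/ccc meet in 0. 0c->1: ok.
ba: 1a undefined. 1a->0: ok.
bb: 1b undefined. 1b->0: no, ba/bb meet in 0. 1b->1: ok.
cc: 1c undefined. 1c->0: no, ba/cc meet in 0. 1c->1: ok.
All examples now run through 2 states with every (state, symbol) defined. Accept strings end in {0}, Reject strings end in {1}; accept={0}.

states=2 start=0 accept={0} delta: 0a->0 0b->1 0c->1 1a->0 1b->1 1c->1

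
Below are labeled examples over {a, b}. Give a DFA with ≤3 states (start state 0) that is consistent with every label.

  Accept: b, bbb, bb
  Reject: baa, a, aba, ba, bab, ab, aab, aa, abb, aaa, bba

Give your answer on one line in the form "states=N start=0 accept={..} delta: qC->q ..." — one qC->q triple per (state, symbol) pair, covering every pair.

State merging on the prefix tree: take the shortest (then alphabetical) example prefix whose next move is undefined and point that move at state 0, else 1, else 2, ...; a target is out if some Accept/Reject pair would then sit in one state with the same input left (inseparable). If every existing state is out, open a new one.
a: 0a undefined. 0a->0: no, b/ab meet in 0 with "b" left. Open state 1: 0a->1.
b: 0b undefined. 0b->0: ok.
aa: 1a undefined. 1a->0: no, b/baa meet in 0. 1a->1: ok.
ab: 1b undefined. 1b->0: no, b/bab meet in 0. 1b->1: ok.
All examples now run through 2 states with every (state, symbol) defined. Accept strings end in {0}, Reject strings end in {1}; accept={0}.

states=2 start=0 accept={0} delta: 0a->1 0b->0 1a->1 1b->1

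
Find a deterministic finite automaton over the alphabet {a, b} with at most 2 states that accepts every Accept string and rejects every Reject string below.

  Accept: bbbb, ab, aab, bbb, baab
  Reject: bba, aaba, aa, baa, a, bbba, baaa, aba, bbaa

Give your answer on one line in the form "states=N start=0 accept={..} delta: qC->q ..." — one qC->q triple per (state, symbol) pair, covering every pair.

State merging on the prefix tree: take the shortest (then alphabetical) example prefix whose next move is undefined and point that move at state 0, else 1, else 2, ...; a target is out if some Accept/Reject pair would then sit in one state with the same input left (inseparable). If every existing state is out, open a new one.
a: 0a undefined. 0a->0: ok.
b: 0b undefined. 0b->0: no, bbbb/bba meet in 0. Open state 1: 0b->1.
ba: 1a undefined. 1a->0: ok.
bb: 1b undefined. 1b->0: no, bbbb/bba meet in 0. 1b->1: ok.
All examples now run through 2 states with every (state, symbol) defined. Accept strings end in {1}, Reject strings end in {0}; accept={1}.

states=2 start=0 accept={1} delta: 0a->0 0b->1 1a->0 1b->1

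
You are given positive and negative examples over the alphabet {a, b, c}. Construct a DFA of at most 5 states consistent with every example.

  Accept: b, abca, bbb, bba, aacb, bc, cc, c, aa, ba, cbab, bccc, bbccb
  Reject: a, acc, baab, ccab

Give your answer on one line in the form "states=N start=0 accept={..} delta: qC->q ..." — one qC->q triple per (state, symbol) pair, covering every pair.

Fold the examples into a partial DFA from state 0: repeatedly fix the first undefined (state, symbol) met by the shortest-then-alphabetical prefix, trying targets in increasing order and rejecting any under which an Accept and a Reject string meet in one state with the same remainder; add a state when all current targets are rejected. Accepting states are where Accept strings end.
a: 0a undefined. 0a->0: no, cc/acc meet in 0 with "cc" left. Open state 1: 0a->1.
b: 0b undefined. 0b->0: no, bba/a meet in 1. 0b->1: no, b/a meet in 1. Open state 2: 0b->2.
c: 0c undefined. 0c->0: ok.
aa: 1a undefined. 1a->0: ok.
ab: 1b undefined. 1b->0: no, abca/a meet in 1. 1b->1: ok.
ac: 1c undefined. 1c->0: no, abca/a meet in 1. 1c->1: ok.
ba: 2a undefined. 2a->0: ok.
bb: 2b undefined. 2b->0: no, bba/a meet in 1. 2b->1: no, bbb/a meet in 1. 2b->2: ok.
bc: 2c undefined. 2c->0: ok.
All examples now run through 3 states with every (state, symbol) defined. Accept strings end in {0,2}, Reject strings end in {1}; accept={0,2}.

states=3 start=0 accept={0,2} delta: 0a->1 0b->2 0c->0 1a->0 1b->1 1c->1 2a->0 2b->2 2c->0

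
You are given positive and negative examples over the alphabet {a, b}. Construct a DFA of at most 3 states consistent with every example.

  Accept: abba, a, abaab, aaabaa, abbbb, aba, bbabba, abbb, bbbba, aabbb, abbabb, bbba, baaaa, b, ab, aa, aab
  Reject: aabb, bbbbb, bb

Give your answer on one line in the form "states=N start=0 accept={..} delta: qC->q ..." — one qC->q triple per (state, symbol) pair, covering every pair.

State merging on the prefix tree: take the shortest (then alphabetical) example prefix whose next move is undefined and point that move at state 0, else 1, else 2, ...; a target is out if some Accept/Reject pair would then sit in one state with the same input left (inseparable). If every existing state is out, open a new one.
a: 0a undefined. 0a->0: ok.
b: 0b undefined. 0b->0: no, abba/aabb meet in 0. Open state 1: 0b->1.
ba: 1a undefined. 1a->0: ok.
bb: 1b undefined. 1b->0: no, abba/aabb meet in 0. 1b->1: no, abaab/aabb meet in 1. Open state 2: 1b->2.
bba: 2a undefined. 2a->0: no, abbabb/aabb meet in 2. 2a->1: ok.
bbb: 2b undefined. 2b->0: ok.
All examples now run through 3 states with every (state, symbol) defined. Accept strings end in {0,1}, Reject strings end in {2}; accept={0,1}.

states=3 start=0 accept={0,1} delta: 0a->0 0b->1 1a->0 1b->2 2a->1 2b->0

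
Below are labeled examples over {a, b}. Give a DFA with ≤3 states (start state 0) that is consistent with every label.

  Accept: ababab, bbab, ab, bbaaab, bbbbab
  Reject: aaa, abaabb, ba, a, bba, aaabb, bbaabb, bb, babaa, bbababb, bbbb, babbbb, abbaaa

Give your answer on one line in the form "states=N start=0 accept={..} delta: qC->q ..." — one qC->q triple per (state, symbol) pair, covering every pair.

states=2 start=0 accept={1} delta: 0a->0 0b->1 1a->0 1b->0

State merging on the prefix tree: take the shortest (then alphabetical) example prefix whose next move is undefined and point that move at state 0, else 1, else 2, ...; a target is out if some Accept/Reject pair would then sit in one state with the same input left (inseparable). If every existing state is out, open a new one.
a: 0a undefined. 0a->0: ok.
b: 0b undefined. 0b->0: no, ababab/aaa meet in 0. Open state 1: 0b->1.
ba: 1a undefined. 1a->0: ok.
bb: 1b undefined. 1b->0: ok.
All examples now run through 2 states with every (state, symbol) defined. Accept strings end in {1}, Reject strings end in {0}; accept={1}.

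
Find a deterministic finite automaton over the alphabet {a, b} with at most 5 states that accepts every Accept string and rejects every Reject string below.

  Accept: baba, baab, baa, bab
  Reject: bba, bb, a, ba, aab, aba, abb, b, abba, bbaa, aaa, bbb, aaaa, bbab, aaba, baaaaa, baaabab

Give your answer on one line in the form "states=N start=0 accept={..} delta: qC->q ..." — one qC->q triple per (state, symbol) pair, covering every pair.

states=5 start=0 accept={3,4} delta: 0a->0 0b->1 1a->2 1b->0 2a->3 2b->3 3a->4 3b->3 4a->0 4b->0

Grow the machine one transition at a time. Run the examples from 0; the earliest place one falls off (shortest prefix, ties alphabetical) gets sent to the lowest-numbered state that keeps every Accept/Reject pair distinguishable — a pair clashes when both reach the same state with identical unread suffix — and to a fresh state only if none does.
a: 0a undefined. 0a->0: ok.
b: 0b undefined. 0b->0: no, baba/bba meet in 0. Open state 1: 0b->1.
ba: 1a undefined. 1a->0: no, baba/a meet in 0. 1a->1: no, baba/bba meet in 1 with "ba" left. Open state 2: 1a->2.
bb: 1b undefined. 1b->0: ok.
baa: 2a undefined. 2a->0: no, baab/aab meet in 1. 2a->1: no, baab/bba meet in 0. 2a->2: no, baa/ba meet in 2. Open state 3: 2a->3.
bab: 2b undefined. 2b->0: no, baba/bba meet in 0. 2b->1: no, baba/ba meet in 2. 2b->2: no, bab/ba meet in 2. 2b->3: ok.
baaa: 3a undefined. 3a->0: no, baba/bba meet in 0. 3a->1: no, baba/aab meet in 1. 3a->2: no, baba/ba meet in 2. 3a->3: no, baba/baaaaa meet in 3. Open state 4: 3a->4.
baab: 3b undefined. 3b->0: no, baab/bba meet in 0. 3b->1: no, baab/aab meet in 1. 3b->2: no, baab/ba meet in 2. 3b->3: ok.
baaaa: 4a undefined. 4a->0: ok.
baaab: 4b undefined. 4b->0: ok.
All examples now run through 5 states with every (state, symbol) defined. Accept strings end in {3,4}, Reject strings end in {0,1,2}; accept={3,4}.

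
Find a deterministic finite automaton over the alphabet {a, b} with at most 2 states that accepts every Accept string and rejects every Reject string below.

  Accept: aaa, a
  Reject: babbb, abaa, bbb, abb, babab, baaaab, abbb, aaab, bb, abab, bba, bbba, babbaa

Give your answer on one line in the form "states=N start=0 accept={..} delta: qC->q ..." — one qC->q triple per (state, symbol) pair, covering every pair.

Grow the machine one transition at a time. Run the examples from 0; the earliest place one falls off (shortest prefix, ties alphabetical) gets sent to the lowest-numbered state that keeps every Accept/Reject pair distinguishable — a pair clashes when both reach the same state with identical unread suffix — and to a fresh state only if none does.
a: 0a undefined. 0a->0: ok.
b: 0b undefined. 0b->0: no, aaa/babbb meet in 0. Open state 1: 0b->1.
ba: 1a undefined. 1a->0: no, aaa/abaa meet in 0. 1a->1: ok.
bb: 1b undefined. 1b->0: no, aaa/babbb meet in 0. 1b->1: ok.
All examples now run through 2 states with every (state, symbol) defined. Accept strings end in {0}, Reject strings end in {1}; accept={0}.

states=2 start=0 accept={0} delta: 0a->0 0b->1 1a->1 1b->1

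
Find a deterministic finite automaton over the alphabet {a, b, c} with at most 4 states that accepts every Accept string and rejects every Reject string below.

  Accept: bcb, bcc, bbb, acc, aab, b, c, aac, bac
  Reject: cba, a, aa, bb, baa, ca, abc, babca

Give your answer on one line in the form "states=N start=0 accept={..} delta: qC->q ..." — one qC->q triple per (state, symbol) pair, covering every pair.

State merging on the prefix tree: take the shortest (then alphabetical) example prefix whose next move is undefined and point that move at state 0, else 1, else 2, ...; a target is out if some Accept/Reject pair would then sit in one state with the same input left (inseparable). If every existing state is out, open a new one.
a: 0a undefined. 0a->0: ok.
b: 0b undefined. 0b->0: no, bbb/a meet in 0. Open state 1: 0b->1.
c: 0c undefined. 0c->0: no, acc/a meet in 0. 0c->1: no, acc/abc meet in 1 with "c" left. Open state 2: 0c->2.
ba: 1a undefined. 1a->0: ok.
bb: 1b undefined. 1b->0: ok.
bc: 1c undefined. 1c->0: ok.
ca: 2a undefined. 2a->0: ok.
cb: 2b undefined. 2b->0: ok.
acc: 2c undefined. 2c->0: no, acc/cba meet in 0. 2c->1: ok.
All examples now run through 3 states with every (state, symbol) defined. Accept strings end in {1,2}, Reject strings end in {0}; accept={1,2}.

states=3 start=0 accept={1,2} delta: 0a->0 0b->1 0c->2 1a->0 1b->0 1c->0 2a->0 2b->0 2c->1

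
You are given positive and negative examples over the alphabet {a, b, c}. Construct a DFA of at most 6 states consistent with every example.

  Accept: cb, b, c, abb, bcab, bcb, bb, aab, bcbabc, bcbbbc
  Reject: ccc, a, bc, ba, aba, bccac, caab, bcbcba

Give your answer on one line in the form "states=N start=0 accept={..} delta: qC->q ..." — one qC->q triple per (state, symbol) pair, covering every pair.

states=5 start=0 accept={1,4} delta: 0a->0 0b->1 0c->1 1a->2 1b->1 1c->3 2a->2 2b->0 2c->0 3a->0 3b->4 3c->2 4a->2 4b->2 4c->0

Fold the examples into a partial DFA from state 0: repeatedly fix the first undefined (state, symbol) met by the shortest-then-alphabetical prefix, trying targets in increasing order and rejecting any under which an Accept and a Reject string meet in one state with the same remainder; add a state when all current targets are rejected. Accepting states are where Accept strings end.
a: 0a undefined. 0a->0: ok.
b: 0b undefined. 0b->0: no, b/a meet in 0. Open state 1: 0b->1.
c: 0c undefined. 0c->0: no, cb/caab meet in 1. 0c->1: ok.
ba: 1a undefined. 1a->0: no, b/caab meet in 1. 1a->1: no, cb/caab meet in 1 with "b" left. Open state 2: 1a->2.
bb: 1b undefined. 1b->0: no, cb/a meet in 0. 1b->1: ok.
bc: 1c undefined. 1c->0: no, cb/ccc meet in 1. 1c->1: no, cb/ccc meet in 1. 1c->2: no, bcab/caab meet in 2 with "ab" left. Open state 3: 1c->3.
bca: 3a undefined. 3a->0: ok.
bcb: 3b undefined. 3b->0: no, bcb/a meet in 0. 3b->1: no, bcbbbc/bc meet in 3. 3b->2: no, bcb/ba meet in 2. 3b->3: no, bcb/bc meet in 3. Open state 4: 3b->4.
bcc: 3c undefined. 3c->0: no, cb/bccac meet in 1. 3c->1: no, cb/ccc meet in 1. 3c->2: ok.
caa: 2a undefined. 2a->0: no, cb/bccac meet in 1. 2a->1: no, cb/caab meet in 1. 2a->2: ok.
bcba: 4a undefined. 4a->0: no, bcbabc/bc meet in 3. 4a->1: no, bcbabc/bc meet in 3. 4a->2: ok.
bcbb: 4b undefined. 4b->0: no, bcbbbc/bc meet in 3. 4b->1: no, bcbbbc/bc meet in 3. 4b->2: ok.
bcbc: 4c undefined. 4c->0: ok.
caab: 2b undefined. 2b->0: ok.
bccac: 2c undefined. 2c->0: ok.
All examples now run through 5 states with every (state, symbol) defined. Accept strings end in {1,4}, Reject strings end in {0,2,3}; accept={1,4}.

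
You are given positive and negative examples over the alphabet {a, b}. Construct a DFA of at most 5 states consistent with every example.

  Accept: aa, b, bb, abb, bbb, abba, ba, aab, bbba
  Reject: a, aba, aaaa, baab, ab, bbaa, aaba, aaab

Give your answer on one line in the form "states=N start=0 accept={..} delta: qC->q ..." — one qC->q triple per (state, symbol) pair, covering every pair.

states=5 start=0 accept={2,3,4} delta: 0a->1 0b->2 1a->2 1b->0 2a->3 2b->4 3a->1 3b->0 4a->0 4b->2

Fold the examples into a partial DFA from state 0: repeatedly fix the first undefined (state, symbol) met by the shortest-then-alphabetical prefix, trying targets in increasing order and rejecting any under which an Accept and a Reject string meet in one state with the same remainder; add a state when all current targets are rejected. Accepting states are where Accept strings end.
a: 0a undefined. 0a->0: no, aa/a meet in 0. Open state 1: 0a->1.
b: 0b undefined. 0b->0: no, aa/bbaa meet in 1 with "a" left. 0b->1: no, b/a meet in 1. Open state 2: 0b->2.
aa: 1a undefined. 1a->0: no, aa/aaaa meet in 0. 1a->1: no, aa/a meet in 1. 1a->2: ok.
ab: 1b undefined. 1b->0: ok.
ba: 2a undefined. 2a->0: no, aa/aaab meet in 2. 2a->1: no, aa/aaaa meet in 2. 2a->2: no, aa/aaaa meet in 2. Open state 3: 2a->3.
bb: 2b undefined. 2b->0: no, aa/bbaa meet in 2. 2b->1: no, aa/aaba meet in 2. 2b->2: no, abba/aaba meet in 3. 2b->3: no, bbb/aaab meet in 3 with "b" left. Open state 4: 2b->4.
baa: 3a undefined. 3a->0: no, aa/baab meet in 2. 3a->1: ok.
bba: 4a undefined. 4a->0: ok.
bbb: 4b undefined. 4b->0: no, bbb/baab meet in 0. 4b->1: no, bbb/a meet in 1. 4b->2: ok.
aaab: 3b undefined. 3b->0: ok.
All examples now run through 5 states with every (state, symbol) defined. Accept strings end in {2,3,4}, Reject strings end in {0,1}; accept={2,3,4}.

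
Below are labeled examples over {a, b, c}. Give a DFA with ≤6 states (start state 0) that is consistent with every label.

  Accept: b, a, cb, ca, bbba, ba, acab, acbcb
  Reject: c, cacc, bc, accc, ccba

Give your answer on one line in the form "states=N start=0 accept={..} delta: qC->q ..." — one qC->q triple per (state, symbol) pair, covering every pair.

states=3 start=0 accept={0} delta: 0a->0 0b->0 0c->1 1a->0 1b->0 1c->2 2a->1 2b->2 2c->1

State merging on the prefix tree: take the shortest (then alphabetical) example prefix whose next move is undefined and point that move at state 0, else 1, else 2, ...; a target is out if some Accept/Reject pair would then sit in one state with the same input left (inseparable). If every existing state is out, open a new one.
a: 0a undefined. 0a->0: ok.
b: 0b undefined. 0b->0: ok.
c: 0c undefined. 0c->0: no, b/c meet in 0. Open state 1: 0c->1.
ca: 1a undefined. 1a->0: ok.
cb: 1b undefined. 1b->0: ok.
cc: 1c undefined. 1c->0: no, b/cacc meet in 0. 1c->1: no, b/ccba meet in 0. Open state 2: 1c->2.
ccb: 2b undefined. 2b->0: no, b/ccba meet in 0. 2b->1: no, b/ccba meet in 0. 2b->2: ok.
accc: 2c undefined. 2c->0: no, b/accc meet in 0. 2c->1: ok.
ccba: 2a undefined. 2a->0: no, b/ccba meet in 0. 2a->1: ok.
All examples now run through 3 states with every (state, symbol) defined. Accept strings end in {0}, Reject strings end in {1,2}; accept={0}.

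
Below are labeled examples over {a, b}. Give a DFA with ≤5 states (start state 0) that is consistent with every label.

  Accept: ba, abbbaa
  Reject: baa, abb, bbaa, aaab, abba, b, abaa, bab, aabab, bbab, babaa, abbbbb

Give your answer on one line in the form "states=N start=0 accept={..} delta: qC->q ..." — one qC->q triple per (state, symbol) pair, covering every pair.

State merging on the prefix tree: take the shortest (then alphabetical) example prefix whose next move is undefined and point that move at state 0, else 1, else 2, ...; a target is out if some Accept/Reject pair would then sit in one state with the same input left (inseparable). If every existing state is out, open a new one.
a: 0a undefined. 0a->0: ok.
b: 0b undefined. 0b->0: no, ba/baa meet in 0. Open state 1: 0b->1.
ba: 1a undefined. 1a->0: no, ba/baa meet in 0. 1a->1: no, ba/baa meet in 1. Open state 2: 1a->2.
bb: 1b undefined. 1b->0: no, abbbaa/baa meet in 2 with "a" left. 1b->1: no, ba/abba meet in 2. 1b->2: no, ba/abb meet in 2. Open state 3: 1b->3.
baa: 2a undefined. 2a->0: ok.
bab: 2b undefined. 2b->0: ok.
bba: 3a undefined. 3a->0: ok.
abbb: 3b undefined. 3b->0: no, abbbaa/baa meet in 0. 3b->1: no, abbbaa/baa meet in 0. 3b->2: no, abbbaa/baa meet in 0. 3b->3: no, abbbaa/baa meet in 0. Open state 4: 3b->4.
abbba: 4a undefined. 4a->0: no, abbbaa/baa meet in 0. 4a->1: ok.
abbbb: 4b undefined. 4b->0: ok.
All examples now run through 5 states with every (state, symbol) defined. Accept strings end in {2}, Reject strings end in {0,1,3}; accept={2}.

states=5 start=0 accept={2} delta: 0a->0 0b->1 1a->2 1b->3 2a->0 2b->0 3a->0 3b->4 4a->1 4b->0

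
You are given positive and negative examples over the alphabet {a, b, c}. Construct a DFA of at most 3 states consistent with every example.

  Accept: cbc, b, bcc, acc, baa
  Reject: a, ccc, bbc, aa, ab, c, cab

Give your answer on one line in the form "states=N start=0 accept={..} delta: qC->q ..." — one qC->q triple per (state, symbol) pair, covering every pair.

states=3 start=0 accept={2} delta: 0a->1 0b->2 0c->0 1a->0 1b->0 1c->2 2a->2 2b->0 2c->2

Fold the examples into a partial DFA from state 0: repeatedly fix the first undefined (state, symbol) met by the shortest-then-alphabetical prefix, trying targets in increasing order and rejecting any under which an Accept and a Reject string meet in one state with the same remainder; add a state when all current targets are rejected. Accepting states are where Accept strings end.
a: 0a undefined. 0a->0: no, b/ab meet in 0 with "b" left. Open state 1: 0a->1.
b: 0b undefined. 0b->0: no, baa/aa meet in 1 with "a" left. 0b->1: no, b/a meet in 1. Open state 2: 0b->2.
c: 0c undefined. 0c->0: ok.
aa: 1a undefined. 1a->0: ok.
ab: 1b undefined. 1b->0: ok.
ac: 1c undefined. 1c->0: no, acc/ccc meet in 0. 1c->1: no, acc/a meet in 1. 1c->2: ok.
ba: 2a undefined. 2a->0: no, baa/a meet in 1. 2a->1: no, baa/ccc meet in 0. 2a->2: ok.
bb: 2b undefined. 2b->0: ok.
bc: 2c undefined. 2c->0: no, cbc/ccc meet in 0. 2c->1: no, cbc/a meet in 1. 2c->2: ok.
All examples now run through 3 states with every (state, symbol) defined. Accept strings end in {2}, Reject strings end in {0,1}; accept={2}.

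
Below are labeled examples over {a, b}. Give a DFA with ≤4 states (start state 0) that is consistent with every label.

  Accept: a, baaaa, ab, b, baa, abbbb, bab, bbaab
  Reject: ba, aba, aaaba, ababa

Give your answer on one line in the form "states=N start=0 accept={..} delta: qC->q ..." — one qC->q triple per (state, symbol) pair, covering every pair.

State merging on the prefix tree: take the shortest (then alphabetical) example prefix whose next move is undefined and point that move at state 0, else 1, else 2, ...; a target is out if some Accept/Reject pair would then sit in one state with the same input left (inseparable). If every existing state is out, open a new one.
a: 0a undefined. 0a->0: ok.
b: 0b undefined. 0b->0: no, a/ba meet in 0. Open state 1: 0b->1.
ba: 1a undefined. 1a->0: no, a/ba meet in 0. 1a->1: no, baaaa/ba meet in 1. Open state 2: 1a->2.
bb: 1b undefined. 1b->0: ok.
baa: 2a undefined. 2a->0: ok.
bab: 2b undefined. 2b->0: no, a/ababa meet in 0. 2b->1: ok.
All examples now run through 3 states with every (state, symbol) defined. Accept strings end in {0,1}, Reject strings end in {2}; accept={0,1}.

states=3 start=0 accept={0,1} delta: 0a->0 0b->1 1a->2 1b->0 2a->0 2b->1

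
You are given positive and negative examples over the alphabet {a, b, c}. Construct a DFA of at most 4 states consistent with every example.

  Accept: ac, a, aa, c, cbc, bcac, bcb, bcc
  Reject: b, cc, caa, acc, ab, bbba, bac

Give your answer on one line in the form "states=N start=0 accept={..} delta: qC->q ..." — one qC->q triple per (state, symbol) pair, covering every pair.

Grow the machine one transition at a time. Run the examples from 0; the earliest place one falls off (shortest prefix, ties alphabetical) gets sent to the lowest-numbered state that keeps every Accept/Reject pair distinguishable — a pair clashes when both reach the same state with identical unread suffix — and to a fresh state only if none does.
a: 0a undefined. 0a->0: ok.
b: 0b undefined. 0b->0: no, ac/bac meet in 0 with "c" left. Open state 1: 0b->1.
c: 0c undefined. 0c->0: no, ac/cc meet in 0. 0c->1: no, ac/b meet in 1. Open state 2: 0c->2.
ba: 1a undefined. 1a->0: no, ac/bac meet in 2. 1a->1: ok.
bb: 1b undefined. 1b->0: ok.
bc: 1c undefined. 1c->0: no, a/bac meet in 0. 1c->1: no, bcac/b meet in 1. 1c->2: no, ac/bac meet in 2. Open state 3: 1c->3.
ca: 2a undefined. 2a->0: no, a/caa meet in 0. 2a->1: ok.
cb: 2b undefined. 2b->0: ok.
cc: 2c undefined. 2c->0: no, a/cc meet in 0. 2c->1: ok.
bca: 3a undefined. 3a->0: ok.
bcb: 3b undefined. 3b->0: ok.
bcc: 3c undefined. 3c->0: ok.
All examples now run through 4 states with every (state, symbol) defined. Accept strings end in {0,2}, Reject strings end in {1,3}; accept={0,2}.

states=4 start=0 accept={0,2} delta: 0a->0 0b->1 0c->2 1a->1 1b->0 1c->3 2a->1 2b->0 2c->1 3a->0 3b->0 3c->0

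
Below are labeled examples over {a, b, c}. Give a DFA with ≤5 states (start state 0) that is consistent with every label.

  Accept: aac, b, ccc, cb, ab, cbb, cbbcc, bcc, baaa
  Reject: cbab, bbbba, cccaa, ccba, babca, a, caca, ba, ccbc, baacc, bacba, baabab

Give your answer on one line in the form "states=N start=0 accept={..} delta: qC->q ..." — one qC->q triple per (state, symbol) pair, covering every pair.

states=4 start=0 accept={1} delta: 0a->0 0b->1 0c->1 1a->2 1b->1 1c->0 2a->3 2b->0 2c->0 3a->1 3b->1 3c->1

Grow the machine one transition at a time. Run the examples from 0; the earliest place one falls off (shortest prefix, ties alphabetical) gets sent to the lowest-numbered state that keeps every Accept/Reject pair distinguishable — a pair clashes when both reach the same state with identical unread suffix — and to a fresh state only if none does.
a: 0a undefined. 0a->0: ok.
b: 0b undefined. 0b->0: no, b/bbbba meet in 0. Open state 1: 0b->1.
c: 0c undefined. 0c->0: no, aac/cccaa meet in 0. 0c->1: ok.
ba: 1a undefined. 1a->0: no, aac/baabab meet in 1. 1a->1: no, aac/ba meet in 1. Open state 2: 1a->2.
bb: 1b undefined. 1b->0: no, aac/cbab meet in 1. 1b->1: ok.
bc: 1c undefined. 1c->0: ok.
baa: 2a undefined. 2a->0: no, baaa/cccaa meet in 0. 2a->1: no, aac/cccaa meet in 1. 2a->2: no, baaa/bbbba meet in 2. Open state 3: 2a->3.
bab: 2b undefined. 2b->0: ok.
bac: 2c undefined. 2c->0: ok.
baaa: 3a undefined. 3a->0: no, baaa/cbab meet in 0. 3a->1: ok.
baab: 3b undefined. 3b->0: no, aac/baabab meet in 1. 3b->1: ok.
baac: 3c undefined. 3c->0: no, aac/baacc meet in 1. 3c->1: ok.
All examples now run through 4 states with every (state, symbol) defined. Accept strings end in {1}, Reject strings end in {0,2,3}; accept={1}.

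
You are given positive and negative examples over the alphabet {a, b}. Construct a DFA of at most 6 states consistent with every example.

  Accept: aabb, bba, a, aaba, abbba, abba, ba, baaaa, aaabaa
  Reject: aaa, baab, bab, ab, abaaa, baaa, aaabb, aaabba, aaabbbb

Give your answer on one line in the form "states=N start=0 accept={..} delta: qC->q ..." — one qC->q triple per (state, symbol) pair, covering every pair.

Grow the machine one transition at a time. Run the examples from 0; the earliest place one falls off (shortest prefix, ties alphabetical) gets sent to the lowest-numbered state that keeps every Accept/Reject pair distinguishable — a pair clashes when both reach the same state with identical unread suffix — and to a fresh state only if none does.
a: 0a undefined. 0a->0: no, aabb/aaabb meet in 0 with "bb" left. Open state 1: 0a->1.
b: 0b undefined. 0b->0: ok.
aa: 1a undefined. 1a->0: no, aabb/baab meet in 0. 1a->1: no, aabb/aaabb meet in 1 with "bb" left. Open state 2: 1a->2.
ab: 1b undefined. 1b->0: ok.
aaa: 2a undefined. 2a->0: no, bba/aaabba meet in 1. 2a->1: no, bba/aaa meet in 1. 2a->2: no, aabb/aaabb meet in 2 with "bb" left. Open state 3: 2a->3.
aab: 2b undefined. 2b->0: no, aabb/baab meet in 0. 2b->1: no, aabb/bab meet in 0. 2b->2: no, aabb/baab meet in 2. 2b->3: ok.
aaab: 3b undefined. 3b->0: no, aabb/bab meet in 0. 3b->1: no, aabb/aaabba meet in 1. 3b->2: no, aaba/aaabba meet in 3 with "a" left. 3b->3: no, aabb/aaa meet in 3. Open state 4: 3b->4.
aaba: 3a undefined. 3a->0: no, aaba/bab meet in 0. 3a->1: ok.
aaaba: 4a undefined. 4a->0: ok.
aaabb: 4b undefined. 4b->0: no, bba/aaabba meet in 1. 4b->1: no, bba/aaabb meet in 1. 4b->2: no, aabb/aaabbbb meet in 4. 4b->3: no, bba/aaabba meet in 1. 4b->4: no, aabb/aaabb meet in 4. Open state 5: 4b->5.
aaabba: 5a undefined. 5a->0: ok.
aaabbb: 5b undefined. 5b->0: ok.
All examples now run through 6 states with every (state, symbol) defined. Accept strings end in {1,4}, Reject strings end in {0,3,5}; accept={1,4}.

states=6 start=0 accept={1,4} delta: 0a->1 0b->0 1a->2 1b->0 2a->3 2b->3 3a->1 3b->4 4a->0 4b->5 5a->0 5b->0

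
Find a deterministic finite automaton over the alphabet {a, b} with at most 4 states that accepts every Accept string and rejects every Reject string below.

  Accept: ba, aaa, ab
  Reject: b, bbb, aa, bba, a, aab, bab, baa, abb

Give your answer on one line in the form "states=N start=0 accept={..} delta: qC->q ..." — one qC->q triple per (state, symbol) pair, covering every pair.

states=4 start=0 accept={0} delta: 0a->1 0b->2 1a->2 1b->0 2a->0 2b->3 3a->1 3b->1

Grow the machine one transition at a time. Run the examples from 0; the earliest place one falls off (shortest prefix, ties alphabetical) gets sent to the lowest-numbered state that keeps every Accept/Reject pair distinguishable — a pair clashes when both reach the same state with identical unread suffix — and to a fresh state only if none does.
a: 0a undefined. 0a->0: no, aaa/aa meet in 0. Open state 1: 0a->1.
b: 0b undefined. 0b->0: no, ba/bba meet in 1. 0b->1: no, ba/aa meet in 1 with "a" left. Open state 2: 0b->2.
aa: 1a undefined. 1a->0: no, aaa/a meet in 1. 1a->1: no, aaa/aa meet in 1. 1a->2: ok.
ab: 1b undefined. 1b->0: ok.
ba: 2a undefined. 2a->0: ok.
bb: 2b undefined. 2b->0: no, ba/aab meet in 0. 2b->1: no, ba/bbb meet in 0. 2b->2: no, ba/bba meet in 0. Open state 3: 2b->3.
bba: 3a undefined. 3a->0: no, ba/bba meet in 0. 3a->1: ok.
bbb: 3b undefined. 3b->0: no, ba/bbb meet in 0. 3b->1: ok.
All examples now run through 4 states with every (state, symbol) defined. Accept strings end in {0}, Reject strings end in {1,2,3}; accept={0}.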